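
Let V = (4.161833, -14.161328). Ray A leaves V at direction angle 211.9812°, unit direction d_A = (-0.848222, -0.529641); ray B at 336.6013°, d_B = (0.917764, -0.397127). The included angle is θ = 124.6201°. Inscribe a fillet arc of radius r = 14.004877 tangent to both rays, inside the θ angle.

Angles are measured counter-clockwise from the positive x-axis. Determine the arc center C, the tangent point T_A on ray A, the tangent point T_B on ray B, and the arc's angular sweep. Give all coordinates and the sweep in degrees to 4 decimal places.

center=(5.3453,-29.9332) T_A=(-2.0723,-18.0540) T_B=(10.9070,-17.0800) sweep=55.3799

bisector direction at 274.2912° = (0.074826,-0.997197)
center distance |VC| = r/sin(θ/2) = 14.004877/sin(62.3100°) = 15.816228
C = V + |VC|·bis = (5.3453,-29.9332)
T_A = V + ((C−V)·d_A)·d_A = V + 7.3496·d_A = (-2.0723,-18.0540)
T_B = V + ((C−V)·d_B)·d_B = V + 7.3496·d_B = (10.9070,-17.0800)
sweep = 180° − θ = 55.3799°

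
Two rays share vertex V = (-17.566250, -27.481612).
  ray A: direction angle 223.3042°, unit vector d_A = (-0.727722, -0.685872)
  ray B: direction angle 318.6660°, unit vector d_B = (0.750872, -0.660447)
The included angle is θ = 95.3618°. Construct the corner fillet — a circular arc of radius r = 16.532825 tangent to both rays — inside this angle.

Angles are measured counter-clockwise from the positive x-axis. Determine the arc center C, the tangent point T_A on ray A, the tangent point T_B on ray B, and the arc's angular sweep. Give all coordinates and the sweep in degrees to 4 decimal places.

center=(-17.1818,-49.8379) T_A=(-28.5212,-37.8066) T_B=(-6.2628,-37.4238) sweep=84.6382

bisector direction at 270.9851° = (0.017192,-0.999852)
center distance |VC| = r/sin(θ/2) = 16.532825/sin(47.6809°) = 22.359582
C = V + |VC|·bis = (-17.1818,-49.8379)
T_A = V + ((C−V)·d_A)·d_A = V + 15.0538·d_A = (-28.5212,-37.8066)
T_B = V + ((C−V)·d_B)·d_B = V + 15.0538·d_B = (-6.2628,-37.4238)
sweep = 180° − θ = 84.6382°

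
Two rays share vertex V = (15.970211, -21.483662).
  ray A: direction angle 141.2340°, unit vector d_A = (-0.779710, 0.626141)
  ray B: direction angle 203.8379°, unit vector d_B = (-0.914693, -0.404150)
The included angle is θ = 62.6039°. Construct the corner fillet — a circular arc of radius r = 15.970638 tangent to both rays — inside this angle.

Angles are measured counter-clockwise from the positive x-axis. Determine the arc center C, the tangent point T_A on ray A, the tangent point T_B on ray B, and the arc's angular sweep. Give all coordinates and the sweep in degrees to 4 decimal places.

bisector direction at 172.5360° = (-0.991527,0.129904)
center distance |VC| = r/sin(θ/2) = 15.970638/sin(31.3020°) = 30.739474
C = V + |VC|·bis = (-14.5088,-17.4905)
T_A = V + ((C−V)·d_A)·d_A = V + 26.2651·d_A = (-4.5089,-5.0380)
T_B = V + ((C−V)·d_B)·d_B = V + 26.2651·d_B = (-8.0543,-32.0987)
sweep = 180° − θ = 117.3961°

center=(-14.5088,-17.4905) T_A=(-4.5089,-5.0380) T_B=(-8.0543,-32.0987) sweep=117.3961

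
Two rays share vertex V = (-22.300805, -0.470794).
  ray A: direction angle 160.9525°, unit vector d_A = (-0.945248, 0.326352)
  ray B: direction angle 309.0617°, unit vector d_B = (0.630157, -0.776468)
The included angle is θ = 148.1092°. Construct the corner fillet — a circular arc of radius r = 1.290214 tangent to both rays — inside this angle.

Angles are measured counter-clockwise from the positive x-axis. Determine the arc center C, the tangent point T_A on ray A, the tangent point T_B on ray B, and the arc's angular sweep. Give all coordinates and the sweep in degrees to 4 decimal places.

bisector direction at 235.0071° = (-0.573475,-0.819223)
center distance |VC| = r/sin(θ/2) = 1.290214/sin(74.0546°) = 1.341843
C = V + |VC|·bis = (-23.0703,-1.5701)
T_A = V + ((C−V)·d_A)·d_A = V + 0.3686·d_A = (-22.6493,-0.3505)
T_B = V + ((C−V)·d_B)·d_B = V + 0.3686·d_B = (-22.0685,-0.7570)
sweep = 180° − θ = 31.8908°

center=(-23.0703,-1.5701) T_A=(-22.6493,-0.3505) T_B=(-22.0685,-0.7570) sweep=31.8908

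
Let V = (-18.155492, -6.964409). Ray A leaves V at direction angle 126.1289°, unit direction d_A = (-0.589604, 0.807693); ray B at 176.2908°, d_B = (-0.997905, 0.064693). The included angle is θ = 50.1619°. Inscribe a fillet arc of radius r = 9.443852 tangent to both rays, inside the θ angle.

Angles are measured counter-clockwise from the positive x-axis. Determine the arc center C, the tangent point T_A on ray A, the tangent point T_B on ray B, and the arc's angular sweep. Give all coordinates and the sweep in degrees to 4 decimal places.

center=(-37.6802,3.7650) T_A=(-30.0525,9.3332) T_B=(-38.2912,-5.6590) sweep=129.8381

bisector direction at 151.2098° = (-0.876389,0.481603)
center distance |VC| = r/sin(θ/2) = 9.443852/sin(25.0810°) = 22.278579
C = V + |VC|·bis = (-37.6802,3.7650)
T_A = V + ((C−V)·d_A)·d_A = V + 20.1779·d_A = (-30.0525,9.3332)
T_B = V + ((C−V)·d_B)·d_B = V + 20.1779·d_B = (-38.2912,-5.6590)
sweep = 180° − θ = 129.8381°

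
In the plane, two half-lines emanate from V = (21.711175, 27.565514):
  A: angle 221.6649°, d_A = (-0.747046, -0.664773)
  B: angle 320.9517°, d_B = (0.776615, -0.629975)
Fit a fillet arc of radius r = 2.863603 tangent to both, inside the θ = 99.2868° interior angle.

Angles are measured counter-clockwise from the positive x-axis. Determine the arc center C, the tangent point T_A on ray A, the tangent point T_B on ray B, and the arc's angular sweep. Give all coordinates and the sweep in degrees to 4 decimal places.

center=(21.7970,23.8086) T_A=(19.8933,25.9479) T_B=(23.6010,26.0325) sweep=80.7132

bisector direction at 271.3083° = (0.022832,-0.999739)
center distance |VC| = r/sin(θ/2) = 2.863603/sin(49.6434°) = 3.757866
C = V + |VC|·bis = (21.7970,23.8086)
T_A = V + ((C−V)·d_A)·d_A = V + 2.4334·d_A = (19.8933,25.9479)
T_B = V + ((C−V)·d_B)·d_B = V + 2.4334·d_B = (23.6010,26.0325)
sweep = 180° − θ = 80.7132°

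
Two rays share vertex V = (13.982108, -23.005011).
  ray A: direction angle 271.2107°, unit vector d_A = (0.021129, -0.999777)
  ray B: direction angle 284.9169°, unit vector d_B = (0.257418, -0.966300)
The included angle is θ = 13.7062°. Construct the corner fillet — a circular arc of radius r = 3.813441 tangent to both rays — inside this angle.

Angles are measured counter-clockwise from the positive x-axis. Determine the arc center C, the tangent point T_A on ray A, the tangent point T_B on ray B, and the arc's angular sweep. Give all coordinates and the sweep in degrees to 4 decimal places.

bisector direction at 278.0638° = (0.140276,-0.990112)
center distance |VC| = r/sin(θ/2) = 3.813441/sin(6.8531°) = 31.958664
C = V + |VC|·bis = (18.4651,-54.6477)
T_A = V + ((C−V)·d_A)·d_A = V + 31.7303·d_A = (14.6525,-54.7283)
T_B = V + ((C−V)·d_B)·d_B = V + 31.7303·d_B = (22.1501,-53.6660)
sweep = 180° − θ = 166.2938°

center=(18.4651,-54.6477) T_A=(14.6525,-54.7283) T_B=(22.1501,-53.6660) sweep=166.2938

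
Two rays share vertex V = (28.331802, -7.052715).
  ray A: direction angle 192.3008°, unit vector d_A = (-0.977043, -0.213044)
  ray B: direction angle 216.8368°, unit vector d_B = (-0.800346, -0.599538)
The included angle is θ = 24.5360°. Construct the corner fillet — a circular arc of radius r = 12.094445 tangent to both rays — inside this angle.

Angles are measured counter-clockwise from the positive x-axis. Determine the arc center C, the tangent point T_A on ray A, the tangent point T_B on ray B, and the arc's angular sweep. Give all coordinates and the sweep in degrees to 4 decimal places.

bisector direction at 204.5688° = (-0.909463,-0.415786)
center distance |VC| = r/sin(θ/2) = 12.094445/sin(12.2680°) = 56.919142
C = V + |VC|·bis = (-23.4340,-30.7189)
T_A = V + ((C−V)·d_A)·d_A = V + 55.6194·d_A = (-26.0107,-18.9021)
T_B = V + ((C−V)·d_B)·d_B = V + 55.6194·d_B = (-16.1830,-40.3986)
sweep = 180° − θ = 155.4640°

center=(-23.4340,-30.7189) T_A=(-26.0107,-18.9021) T_B=(-16.1830,-40.3986) sweep=155.4640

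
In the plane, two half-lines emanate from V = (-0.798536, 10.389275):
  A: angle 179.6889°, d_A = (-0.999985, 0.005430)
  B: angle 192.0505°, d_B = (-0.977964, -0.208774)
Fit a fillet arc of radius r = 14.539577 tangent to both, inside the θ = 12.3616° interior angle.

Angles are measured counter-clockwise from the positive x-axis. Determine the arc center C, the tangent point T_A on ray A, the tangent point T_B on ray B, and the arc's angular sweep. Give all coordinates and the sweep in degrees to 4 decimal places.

center=(-135.1336,-3.4211) T_A=(-135.0547,11.1183) T_B=(-132.0981,-17.6403) sweep=167.6384

bisector direction at 185.8697° = (-0.994757,-0.102266)
center distance |VC| = r/sin(θ/2) = 14.539577/sin(6.1808°) = 135.043088
C = V + |VC|·bis = (-135.1336,-3.4211)
T_A = V + ((C−V)·d_A)·d_A = V + 134.2581·d_A = (-135.0547,11.1183)
T_B = V + ((C−V)·d_B)·d_B = V + 134.2581·d_B = (-132.0981,-17.6403)
sweep = 180° − θ = 167.6384°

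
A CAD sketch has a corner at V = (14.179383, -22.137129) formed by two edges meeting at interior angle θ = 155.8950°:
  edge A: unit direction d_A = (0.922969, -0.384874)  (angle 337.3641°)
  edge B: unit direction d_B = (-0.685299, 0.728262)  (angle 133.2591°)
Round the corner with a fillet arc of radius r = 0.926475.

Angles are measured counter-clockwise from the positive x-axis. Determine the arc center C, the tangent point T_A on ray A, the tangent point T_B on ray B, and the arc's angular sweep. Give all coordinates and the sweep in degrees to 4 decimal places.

bisector direction at 55.3116° = (0.569113,0.822259)
center distance |VC| = r/sin(θ/2) = 0.926475/sin(77.9475°) = 0.947358
C = V + |VC|·bis = (14.7185,-21.3582)
T_A = V + ((C−V)·d_A)·d_A = V + 0.1978·d_A = (14.3620,-22.2133)
T_B = V + ((C−V)·d_B)·d_B = V + 0.1978·d_B = (14.0438,-21.9931)
sweep = 180° − θ = 24.1050°

center=(14.7185,-21.3582) T_A=(14.3620,-22.2133) T_B=(14.0438,-21.9931) sweep=24.1050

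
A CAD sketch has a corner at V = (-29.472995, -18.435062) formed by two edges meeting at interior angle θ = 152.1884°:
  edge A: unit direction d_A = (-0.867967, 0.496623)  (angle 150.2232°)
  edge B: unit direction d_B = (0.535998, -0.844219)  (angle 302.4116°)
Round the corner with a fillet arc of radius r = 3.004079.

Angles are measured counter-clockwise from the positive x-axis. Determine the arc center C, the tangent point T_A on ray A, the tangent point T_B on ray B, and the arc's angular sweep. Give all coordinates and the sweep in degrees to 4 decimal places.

bisector direction at 226.3174° = (-0.690663,-0.723177)
center distance |VC| = r/sin(θ/2) = 3.004079/sin(76.0942°) = 3.094780
C = V + |VC|·bis = (-31.6104,-20.6731)
T_A = V + ((C−V)·d_A)·d_A = V + 0.7438·d_A = (-30.1186,-18.0657)
T_B = V + ((C−V)·d_B)·d_B = V + 0.7438·d_B = (-29.0743,-19.0630)
sweep = 180° − θ = 27.8116°

center=(-31.6104,-20.6731) T_A=(-30.1186,-18.0657) T_B=(-29.0743,-19.0630) sweep=27.8116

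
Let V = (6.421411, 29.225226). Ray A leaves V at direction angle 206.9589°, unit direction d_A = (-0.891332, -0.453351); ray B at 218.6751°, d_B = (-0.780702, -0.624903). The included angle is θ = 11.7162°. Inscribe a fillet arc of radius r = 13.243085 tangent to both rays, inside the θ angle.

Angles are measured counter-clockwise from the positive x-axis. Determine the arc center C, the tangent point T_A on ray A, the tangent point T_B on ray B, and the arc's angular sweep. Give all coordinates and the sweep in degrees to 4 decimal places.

bisector direction at 212.8170° = (-0.840406,-0.541958)
center distance |VC| = r/sin(θ/2) = 13.243085/sin(5.8581°) = 129.751367
C = V + |VC|·bis = (-102.6224,-41.0945)
T_A = V + ((C−V)·d_A)·d_A = V + 129.0738·d_A = (-108.6262,-29.2905)
T_B = V + ((C−V)·d_B)·d_B = V + 129.0738·d_B = (-94.3467,-51.4334)
sweep = 180° − θ = 168.2838°

center=(-102.6224,-41.0945) T_A=(-108.6262,-29.2905) T_B=(-94.3467,-51.4334) sweep=168.2838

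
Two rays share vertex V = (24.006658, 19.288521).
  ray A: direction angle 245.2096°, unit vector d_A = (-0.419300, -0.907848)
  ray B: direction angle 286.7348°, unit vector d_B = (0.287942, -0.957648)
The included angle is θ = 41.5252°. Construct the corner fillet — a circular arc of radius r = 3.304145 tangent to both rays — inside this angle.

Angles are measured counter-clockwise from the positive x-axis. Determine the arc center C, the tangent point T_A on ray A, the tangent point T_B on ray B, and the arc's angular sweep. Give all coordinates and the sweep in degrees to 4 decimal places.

center=(23.3520,9.9909) T_A=(20.3523,11.3763) T_B=(26.5162,10.9423) sweep=138.4748

bisector direction at 265.9722° = (-0.070240,-0.997530)
center distance |VC| = r/sin(θ/2) = 3.304145/sin(20.7626°) = 9.320666
C = V + |VC|·bis = (23.3520,9.9909)
T_A = V + ((C−V)·d_A)·d_A = V + 8.7154·d_A = (20.3523,11.3763)
T_B = V + ((C−V)·d_B)·d_B = V + 8.7154·d_B = (26.5162,10.9423)
sweep = 180° − θ = 138.4748°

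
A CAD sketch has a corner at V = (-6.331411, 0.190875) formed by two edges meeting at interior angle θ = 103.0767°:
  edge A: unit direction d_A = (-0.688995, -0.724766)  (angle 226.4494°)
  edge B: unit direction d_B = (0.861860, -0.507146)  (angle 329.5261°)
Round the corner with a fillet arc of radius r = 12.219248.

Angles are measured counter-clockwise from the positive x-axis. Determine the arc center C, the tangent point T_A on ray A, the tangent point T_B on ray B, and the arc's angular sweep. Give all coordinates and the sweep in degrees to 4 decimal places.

bisector direction at 277.9878° = (0.138961,-0.990298)
center distance |VC| = r/sin(θ/2) = 12.219248/sin(51.5384°) = 15.605189
C = V + |VC|·bis = (-4.1629,-15.2629)
T_A = V + ((C−V)·d_A)·d_A = V + 9.7063·d_A = (-13.0190,-6.8439)
T_B = V + ((C−V)·d_B)·d_B = V + 9.7063·d_B = (2.0340,-4.7316)
sweep = 180° − θ = 76.9233°

center=(-4.1629,-15.2629) T_A=(-13.0190,-6.8439) T_B=(2.0340,-4.7316) sweep=76.9233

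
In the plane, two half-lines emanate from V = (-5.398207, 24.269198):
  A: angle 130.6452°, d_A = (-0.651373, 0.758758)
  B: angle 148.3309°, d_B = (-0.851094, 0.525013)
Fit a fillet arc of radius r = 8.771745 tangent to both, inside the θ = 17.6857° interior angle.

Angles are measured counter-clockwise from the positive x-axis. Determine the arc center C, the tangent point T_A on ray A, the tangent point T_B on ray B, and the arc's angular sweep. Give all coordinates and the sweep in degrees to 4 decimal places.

center=(-48.7803,61.3366) T_A=(-42.1246,67.0503) T_B=(-53.3855,53.8710) sweep=162.3143

bisector direction at 139.4880° = (-0.760270,0.649607)
center distance |VC| = r/sin(θ/2) = 8.771745/sin(8.8429°) = 57.061329
C = V + |VC|·bis = (-48.7803,61.3366)
T_A = V + ((C−V)·d_A)·d_A = V + 56.3831·d_A = (-42.1246,67.0503)
T_B = V + ((C−V)·d_B)·d_B = V + 56.3831·d_B = (-53.3855,53.8710)
sweep = 180° − θ = 162.3143°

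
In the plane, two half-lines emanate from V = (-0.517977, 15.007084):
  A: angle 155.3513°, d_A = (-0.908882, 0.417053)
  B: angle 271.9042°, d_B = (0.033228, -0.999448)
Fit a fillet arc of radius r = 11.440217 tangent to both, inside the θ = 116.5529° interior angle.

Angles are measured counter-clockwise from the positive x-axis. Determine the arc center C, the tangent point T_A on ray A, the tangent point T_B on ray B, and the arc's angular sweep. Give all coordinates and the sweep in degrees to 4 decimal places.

center=(-11.7169,7.5587) T_A=(-6.9457,17.9565) T_B=(-0.2830,7.9389) sweep=63.4471

bisector direction at 213.6277° = (-0.832653,-0.553795)
center distance |VC| = r/sin(θ/2) = 11.440217/sin(58.2764°) = 13.449663
C = V + |VC|·bis = (-11.7169,7.5587)
T_A = V + ((C−V)·d_A)·d_A = V + 7.0721·d_A = (-6.9457,17.9565)
T_B = V + ((C−V)·d_B)·d_B = V + 7.0721·d_B = (-0.2830,7.9389)
sweep = 180° − θ = 63.4471°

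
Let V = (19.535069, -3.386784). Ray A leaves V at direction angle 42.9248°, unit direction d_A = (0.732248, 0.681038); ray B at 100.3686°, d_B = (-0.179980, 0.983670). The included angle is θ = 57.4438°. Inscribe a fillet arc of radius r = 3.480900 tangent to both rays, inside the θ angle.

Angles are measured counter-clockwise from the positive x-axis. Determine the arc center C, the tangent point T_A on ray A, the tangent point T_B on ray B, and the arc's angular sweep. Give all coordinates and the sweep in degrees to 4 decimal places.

bisector direction at 71.6467° = (0.314876,0.949133)
center distance |VC| = r/sin(θ/2) = 3.480900/sin(28.7219°) = 7.243443
C = V + |VC|·bis = (21.8159,3.4882)
T_A = V + ((C−V)·d_A)·d_A = V + 6.3522·d_A = (24.1865,0.9393)
T_B = V + ((C−V)·d_B)·d_B = V + 6.3522·d_B = (18.3918,2.8617)
sweep = 180° − θ = 122.5562°

center=(21.8159,3.4882) T_A=(24.1865,0.9393) T_B=(18.3918,2.8617) sweep=122.5562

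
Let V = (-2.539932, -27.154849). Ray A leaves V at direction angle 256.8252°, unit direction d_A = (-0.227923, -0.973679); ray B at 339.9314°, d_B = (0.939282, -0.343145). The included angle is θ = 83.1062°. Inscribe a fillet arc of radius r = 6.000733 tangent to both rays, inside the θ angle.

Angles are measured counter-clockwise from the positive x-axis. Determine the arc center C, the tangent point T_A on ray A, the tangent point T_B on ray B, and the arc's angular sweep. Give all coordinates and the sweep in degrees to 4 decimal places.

center=(1.7598,-35.1143) T_A=(-4.0830,-33.7466) T_B=(3.8190,-29.4779) sweep=96.8938

bisector direction at 298.3783° = (0.475291,-0.879829)
center distance |VC| = r/sin(θ/2) = 6.000733/sin(41.5531°) = 9.046597
C = V + |VC|·bis = (1.7598,-35.1143)
T_A = V + ((C−V)·d_A)·d_A = V + 6.7699·d_A = (-4.0830,-33.7466)
T_B = V + ((C−V)·d_B)·d_B = V + 6.7699·d_B = (3.8190,-29.4779)
sweep = 180° − θ = 96.8938°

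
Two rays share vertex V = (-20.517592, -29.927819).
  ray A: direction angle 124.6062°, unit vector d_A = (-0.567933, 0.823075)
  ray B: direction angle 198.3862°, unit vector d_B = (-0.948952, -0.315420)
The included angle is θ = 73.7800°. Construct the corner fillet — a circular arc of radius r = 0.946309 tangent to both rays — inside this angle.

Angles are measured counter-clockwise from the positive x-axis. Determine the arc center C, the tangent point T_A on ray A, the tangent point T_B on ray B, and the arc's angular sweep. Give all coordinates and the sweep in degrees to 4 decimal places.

center=(-22.0125,-29.4275) T_A=(-21.2337,-28.8901) T_B=(-21.7141,-30.3255) sweep=106.2200

bisector direction at 161.4962° = (-0.948303,0.317368)
center distance |VC| = r/sin(θ/2) = 0.946309/sin(36.8900°) = 1.576444
C = V + |VC|·bis = (-22.0125,-29.4275)
T_A = V + ((C−V)·d_A)·d_A = V + 1.2608·d_A = (-21.2337,-28.8901)
T_B = V + ((C−V)·d_B)·d_B = V + 1.2608·d_B = (-21.7141,-30.3255)
sweep = 180° − θ = 106.2200°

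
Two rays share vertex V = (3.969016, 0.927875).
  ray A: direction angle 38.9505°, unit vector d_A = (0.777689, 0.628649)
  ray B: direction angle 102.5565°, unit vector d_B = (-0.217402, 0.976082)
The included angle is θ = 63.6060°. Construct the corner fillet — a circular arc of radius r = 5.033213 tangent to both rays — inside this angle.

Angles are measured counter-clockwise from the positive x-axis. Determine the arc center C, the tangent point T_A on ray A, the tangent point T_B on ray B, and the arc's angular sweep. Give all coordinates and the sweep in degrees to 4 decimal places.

bisector direction at 70.7535° = (0.329633,0.944109)
center distance |VC| = r/sin(θ/2) = 5.033213/sin(31.8030°) = 9.550683
C = V + |VC|·bis = (7.1172,9.9448)
T_A = V + ((C−V)·d_A)·d_A = V + 8.1168·d_A = (10.2814,6.0305)
T_B = V + ((C−V)·d_B)·d_B = V + 8.1168·d_B = (2.2044,8.8505)
sweep = 180° − θ = 116.3940°

center=(7.1172,9.9448) T_A=(10.2814,6.0305) T_B=(2.2044,8.8505) sweep=116.3940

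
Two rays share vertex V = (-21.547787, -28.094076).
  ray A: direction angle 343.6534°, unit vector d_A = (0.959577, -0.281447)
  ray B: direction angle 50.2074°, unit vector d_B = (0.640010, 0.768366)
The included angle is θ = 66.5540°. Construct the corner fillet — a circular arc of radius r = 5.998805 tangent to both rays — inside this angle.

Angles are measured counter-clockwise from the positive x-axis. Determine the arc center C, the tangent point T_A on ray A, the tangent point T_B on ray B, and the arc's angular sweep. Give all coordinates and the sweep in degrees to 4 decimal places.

bisector direction at 16.9304° = (0.956659,0.291210)
center distance |VC| = r/sin(θ/2) = 5.998805/sin(33.2770°) = 10.933013
C = V + |VC|·bis = (-11.0886,-24.9103)
T_A = V + ((C−V)·d_A)·d_A = V + 9.1403·d_A = (-12.7770,-30.6666)
T_B = V + ((C−V)·d_B)·d_B = V + 9.1403·d_B = (-15.6979,-21.0710)
sweep = 180° − θ = 113.4460°

center=(-11.0886,-24.9103) T_A=(-12.7770,-30.6666) T_B=(-15.6979,-21.0710) sweep=113.4460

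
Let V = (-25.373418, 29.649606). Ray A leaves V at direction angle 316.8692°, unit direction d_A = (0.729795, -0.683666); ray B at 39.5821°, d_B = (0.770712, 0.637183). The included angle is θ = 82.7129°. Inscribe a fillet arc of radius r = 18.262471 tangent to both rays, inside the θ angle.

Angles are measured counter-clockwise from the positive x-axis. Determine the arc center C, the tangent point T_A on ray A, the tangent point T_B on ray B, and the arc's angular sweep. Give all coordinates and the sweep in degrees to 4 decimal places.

bisector direction at 358.2257° = (0.999521,-0.030963)
center distance |VC| = r/sin(θ/2) = 18.262471/sin(41.3565°) = 27.639357
C = V + |VC|·bis = (2.2527,28.7938)
T_A = V + ((C−V)·d_A)·d_A = V + 20.7465·d_A = (-10.2327,15.4659)
T_B = V + ((C−V)·d_B)·d_B = V + 20.7465·d_B = (-9.3839,42.8689)
sweep = 180° − θ = 97.2871°

center=(2.2527,28.7938) T_A=(-10.2327,15.4659) T_B=(-9.3839,42.8689) sweep=97.2871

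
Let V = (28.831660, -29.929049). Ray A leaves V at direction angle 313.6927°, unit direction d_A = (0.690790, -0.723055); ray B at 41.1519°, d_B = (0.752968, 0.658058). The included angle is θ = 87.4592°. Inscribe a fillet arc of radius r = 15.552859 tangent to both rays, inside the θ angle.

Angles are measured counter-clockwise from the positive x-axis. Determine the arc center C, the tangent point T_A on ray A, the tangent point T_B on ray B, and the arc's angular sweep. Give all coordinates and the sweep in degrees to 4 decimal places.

bisector direction at 357.4223° = (0.998988,-0.044974)
center distance |VC| = r/sin(θ/2) = 15.552859/sin(43.7296°) = 22.499426
C = V + |VC|·bis = (51.3083,-30.9409)
T_A = V + ((C−V)·d_A)·d_A = V + 16.2583·d_A = (40.0627,-41.6847)
T_B = V + ((C−V)·d_B)·d_B = V + 16.2583·d_B = (41.0736,-19.2301)
sweep = 180° − θ = 92.5408°

center=(51.3083,-30.9409) T_A=(40.0627,-41.6847) T_B=(41.0736,-19.2301) sweep=92.5408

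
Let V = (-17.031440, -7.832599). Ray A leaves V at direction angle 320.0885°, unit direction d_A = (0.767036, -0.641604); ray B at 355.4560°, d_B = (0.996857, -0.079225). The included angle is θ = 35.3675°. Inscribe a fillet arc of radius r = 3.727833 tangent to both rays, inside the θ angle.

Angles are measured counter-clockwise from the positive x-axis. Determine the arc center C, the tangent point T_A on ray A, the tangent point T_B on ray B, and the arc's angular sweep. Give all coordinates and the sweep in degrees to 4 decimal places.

bisector direction at 337.7722° = (0.925687,-0.378289)
center distance |VC| = r/sin(θ/2) = 3.727833/sin(17.6837°) = 12.272182
C = V + |VC|·bis = (-5.6712,-12.4750)
T_A = V + ((C−V)·d_A)·d_A = V + 11.6923·d_A = (-8.0630,-15.3344)
T_B = V + ((C−V)·d_B)·d_B = V + 11.6923·d_B = (-5.3759,-8.7589)
sweep = 180° − θ = 144.6325°

center=(-5.6712,-12.4750) T_A=(-8.0630,-15.3344) T_B=(-5.3759,-8.7589) sweep=144.6325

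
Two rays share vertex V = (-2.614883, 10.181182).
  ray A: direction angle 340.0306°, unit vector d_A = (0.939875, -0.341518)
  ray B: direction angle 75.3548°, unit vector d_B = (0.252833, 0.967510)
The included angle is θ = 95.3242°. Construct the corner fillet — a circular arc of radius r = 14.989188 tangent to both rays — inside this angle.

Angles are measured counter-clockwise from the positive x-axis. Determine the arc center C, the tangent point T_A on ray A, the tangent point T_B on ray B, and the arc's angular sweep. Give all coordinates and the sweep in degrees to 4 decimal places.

bisector direction at 27.6927° = (0.885453,0.464729)
center distance |VC| = r/sin(θ/2) = 14.989188/sin(47.6621°) = 20.277972
C = V + |VC|·bis = (15.3403,19.6049)
T_A = V + ((C−V)·d_A)·d_A = V + 13.6572·d_A = (10.2212,5.5170)
T_B = V + ((C−V)·d_B)·d_B = V + 13.6572·d_B = (0.8381,23.3947)
sweep = 180° − θ = 84.6758°

center=(15.3403,19.6049) T_A=(10.2212,5.5170) T_B=(0.8381,23.3947) sweep=84.6758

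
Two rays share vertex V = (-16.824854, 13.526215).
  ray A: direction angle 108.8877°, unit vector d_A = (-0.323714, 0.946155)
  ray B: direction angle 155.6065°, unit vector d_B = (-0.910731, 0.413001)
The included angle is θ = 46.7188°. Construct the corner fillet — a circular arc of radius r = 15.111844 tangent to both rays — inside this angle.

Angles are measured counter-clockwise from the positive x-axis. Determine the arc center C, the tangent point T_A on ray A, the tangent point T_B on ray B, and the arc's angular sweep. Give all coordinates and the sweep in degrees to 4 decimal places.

bisector direction at 132.2471° = (-0.672329,0.740252)
center distance |VC| = r/sin(θ/2) = 15.111844/sin(23.3594°) = 38.113343
C = V + |VC|·bis = (-42.4496,41.7397)
T_A = V + ((C−V)·d_A)·d_A = V + 34.9894·d_A = (-28.1514,46.6316)
T_B = V + ((C−V)·d_B)·d_B = V + 34.9894·d_B = (-48.6908,27.9769)
sweep = 180° − θ = 133.2812°

center=(-42.4496,41.7397) T_A=(-28.1514,46.6316) T_B=(-48.6908,27.9769) sweep=133.2812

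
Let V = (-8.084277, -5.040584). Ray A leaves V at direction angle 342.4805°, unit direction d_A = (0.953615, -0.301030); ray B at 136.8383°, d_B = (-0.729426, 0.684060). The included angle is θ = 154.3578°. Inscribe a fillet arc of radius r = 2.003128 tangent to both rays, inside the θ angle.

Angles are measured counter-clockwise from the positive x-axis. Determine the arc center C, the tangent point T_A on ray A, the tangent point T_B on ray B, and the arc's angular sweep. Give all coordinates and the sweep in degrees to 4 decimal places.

center=(-7.0465,-3.2676) T_A=(-7.6495,-5.1778) T_B=(-8.4168,-4.7287) sweep=25.6422

bisector direction at 59.6594° = (0.505139,0.863038)
center distance |VC| = r/sin(θ/2) = 2.003128/sin(77.1789°) = 2.054348
C = V + |VC|·bis = (-7.0465,-3.2676)
T_A = V + ((C−V)·d_A)·d_A = V + 0.4559·d_A = (-7.6495,-5.1778)
T_B = V + ((C−V)·d_B)·d_B = V + 0.4559·d_B = (-8.4168,-4.7287)
sweep = 180° − θ = 25.6422°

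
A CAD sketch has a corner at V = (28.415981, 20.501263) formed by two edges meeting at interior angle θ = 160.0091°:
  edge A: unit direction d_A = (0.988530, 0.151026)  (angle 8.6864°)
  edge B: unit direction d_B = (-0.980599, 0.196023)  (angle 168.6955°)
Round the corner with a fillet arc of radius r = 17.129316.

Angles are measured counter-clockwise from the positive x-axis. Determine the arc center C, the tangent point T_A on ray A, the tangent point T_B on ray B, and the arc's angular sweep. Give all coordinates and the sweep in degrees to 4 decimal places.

bisector direction at 88.6910° = (0.022845,0.999739)
center distance |VC| = r/sin(θ/2) = 17.129316/sin(80.0045°) = 17.393320
C = V + |VC|·bis = (28.8133,37.8900)
T_A = V + ((C−V)·d_A)·d_A = V + 3.0190·d_A = (31.4003,20.9572)
T_B = V + ((C−V)·d_B)·d_B = V + 3.0190·d_B = (25.4556,21.0930)
sweep = 180° − θ = 19.9909°

center=(28.8133,37.8900) T_A=(31.4003,20.9572) T_B=(25.4556,21.0930) sweep=19.9909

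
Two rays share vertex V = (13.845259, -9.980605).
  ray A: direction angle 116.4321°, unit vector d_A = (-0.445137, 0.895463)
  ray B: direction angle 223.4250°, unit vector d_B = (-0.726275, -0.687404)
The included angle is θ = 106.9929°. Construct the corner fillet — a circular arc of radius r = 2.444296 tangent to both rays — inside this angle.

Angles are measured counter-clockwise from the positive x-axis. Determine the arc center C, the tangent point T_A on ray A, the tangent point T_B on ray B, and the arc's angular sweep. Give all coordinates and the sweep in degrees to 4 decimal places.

center=(10.8513,-9.4488) T_A=(13.0400,-8.3608) T_B=(12.5315,-11.2241) sweep=73.0071

bisector direction at 169.9286° = (-0.984590,0.174876)
center distance |VC| = r/sin(θ/2) = 2.444296/sin(53.4965°) = 3.040850
C = V + |VC|·bis = (10.8513,-9.4488)
T_A = V + ((C−V)·d_A)·d_A = V + 1.8089·d_A = (13.0400,-8.3608)
T_B = V + ((C−V)·d_B)·d_B = V + 1.8089·d_B = (12.5315,-11.2241)
sweep = 180° − θ = 73.0071°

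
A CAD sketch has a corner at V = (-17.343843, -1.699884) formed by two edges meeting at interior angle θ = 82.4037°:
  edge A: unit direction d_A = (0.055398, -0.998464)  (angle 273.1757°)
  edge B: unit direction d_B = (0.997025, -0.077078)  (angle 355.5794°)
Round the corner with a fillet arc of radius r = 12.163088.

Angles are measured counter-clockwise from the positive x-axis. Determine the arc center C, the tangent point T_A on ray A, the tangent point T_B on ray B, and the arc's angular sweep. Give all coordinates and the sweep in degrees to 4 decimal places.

center=(-4.4298,-14.8976) T_A=(-16.5742,-15.5714) T_B=(-3.4923,-2.7707) sweep=97.5963

bisector direction at 314.3776° = (0.699383,-0.714747)
center distance |VC| = r/sin(θ/2) = 12.163088/sin(41.2019°) = 18.464907
C = V + |VC|·bis = (-4.4298,-14.8976)
T_A = V + ((C−V)·d_A)·d_A = V + 13.8929·d_A = (-16.5742,-15.5714)
T_B = V + ((C−V)·d_B)·d_B = V + 13.8929·d_B = (-3.4923,-2.7707)
sweep = 180° − θ = 97.5963°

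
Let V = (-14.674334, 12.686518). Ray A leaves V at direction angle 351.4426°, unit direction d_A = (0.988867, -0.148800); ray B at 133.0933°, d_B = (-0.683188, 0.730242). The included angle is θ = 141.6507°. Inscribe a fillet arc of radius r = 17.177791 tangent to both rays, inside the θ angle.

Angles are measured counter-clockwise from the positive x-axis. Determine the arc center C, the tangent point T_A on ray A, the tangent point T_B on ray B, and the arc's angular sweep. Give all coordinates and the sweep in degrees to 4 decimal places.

center=(-6.2114,28.7842) T_A=(-8.7674,11.7977) T_B=(-18.7553,17.0486) sweep=38.3493

bisector direction at 62.2680° = (0.465337,0.885133)
center distance |VC| = r/sin(θ/2) = 17.177791/sin(70.8254°) = 18.186760
C = V + |VC|·bis = (-6.2114,28.7842)
T_A = V + ((C−V)·d_A)·d_A = V + 5.9734·d_A = (-8.7674,11.7977)
T_B = V + ((C−V)·d_B)·d_B = V + 5.9734·d_B = (-18.7553,17.0486)
sweep = 180° − θ = 38.3493°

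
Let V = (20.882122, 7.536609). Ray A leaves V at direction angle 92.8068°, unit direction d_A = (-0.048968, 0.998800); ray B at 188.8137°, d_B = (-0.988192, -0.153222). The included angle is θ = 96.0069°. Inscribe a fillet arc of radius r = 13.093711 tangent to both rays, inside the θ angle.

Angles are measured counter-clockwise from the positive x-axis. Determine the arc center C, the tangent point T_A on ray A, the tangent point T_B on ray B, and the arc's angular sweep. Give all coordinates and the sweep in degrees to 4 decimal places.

center=(7.2269,18.6695) T_A=(20.3049,19.3107) T_B=(9.2331,5.7304) sweep=83.9931

bisector direction at 140.8102° = (-0.775058,0.631891)
center distance |VC| = r/sin(θ/2) = 13.093711/sin(48.0035°) = 17.618371
C = V + |VC|·bis = (7.2269,18.6695)
T_A = V + ((C−V)·d_A)·d_A = V + 11.7882·d_A = (20.3049,19.3107)
T_B = V + ((C−V)·d_B)·d_B = V + 11.7882·d_B = (9.2331,5.7304)
sweep = 180° − θ = 83.9931°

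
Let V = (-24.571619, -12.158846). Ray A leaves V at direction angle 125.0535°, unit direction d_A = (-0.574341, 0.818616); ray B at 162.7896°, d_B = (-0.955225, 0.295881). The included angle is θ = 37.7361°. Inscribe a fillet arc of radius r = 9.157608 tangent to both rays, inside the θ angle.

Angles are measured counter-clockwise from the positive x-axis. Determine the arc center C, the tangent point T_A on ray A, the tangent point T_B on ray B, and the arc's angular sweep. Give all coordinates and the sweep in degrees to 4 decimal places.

bisector direction at 143.9215° = (-0.808211,0.588892)
center distance |VC| = r/sin(θ/2) = 9.157608/sin(18.8681°) = 28.317554
C = V + |VC|·bis = (-47.4582,4.5171)
T_A = V + ((C−V)·d_A)·d_A = V + 26.7959·d_A = (-39.9616,9.7767)
T_B = V + ((C−V)·d_B)·d_B = V + 26.7959·d_B = (-50.1678,-4.2304)
sweep = 180° − θ = 142.2639°

center=(-47.4582,4.5171) T_A=(-39.9616,9.7767) T_B=(-50.1678,-4.2304) sweep=142.2639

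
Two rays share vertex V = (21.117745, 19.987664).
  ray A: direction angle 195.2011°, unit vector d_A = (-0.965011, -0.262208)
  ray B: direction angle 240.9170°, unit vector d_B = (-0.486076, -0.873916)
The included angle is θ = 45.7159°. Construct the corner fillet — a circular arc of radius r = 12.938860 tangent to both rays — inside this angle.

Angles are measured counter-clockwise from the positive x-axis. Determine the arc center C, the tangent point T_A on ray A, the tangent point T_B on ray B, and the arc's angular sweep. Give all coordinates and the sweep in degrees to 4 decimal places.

bisector direction at 218.0590° = (-0.787376,-0.616473)
center distance |VC| = r/sin(θ/2) = 12.938860/sin(22.8579°) = 33.309136
C = V + |VC|·bis = (-5.1091,-0.5465)
T_A = V + ((C−V)·d_A)·d_A = V + 30.6934·d_A = (-8.5017,11.9396)
T_B = V + ((C−V)·d_B)·d_B = V + 30.6934·d_B = (6.1984,-6.8358)
sweep = 180° − θ = 134.2841°

center=(-5.1091,-0.5465) T_A=(-8.5017,11.9396) T_B=(6.1984,-6.8358) sweep=134.2841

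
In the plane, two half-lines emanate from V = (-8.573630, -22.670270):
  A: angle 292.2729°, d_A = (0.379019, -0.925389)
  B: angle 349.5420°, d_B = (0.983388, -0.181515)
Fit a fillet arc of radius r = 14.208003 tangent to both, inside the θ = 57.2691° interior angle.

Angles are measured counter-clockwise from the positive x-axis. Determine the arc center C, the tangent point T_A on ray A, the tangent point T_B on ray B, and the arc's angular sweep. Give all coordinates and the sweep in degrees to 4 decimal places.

center=(14.4371,-41.3656) T_A=(1.2892,-46.7507) T_B=(17.0161,-27.3936) sweep=122.7309

bisector direction at 320.9074° = (0.776128,-0.630575)
center distance |VC| = r/sin(θ/2) = 14.208003/sin(28.6346°) = 29.648110
C = V + |VC|·bis = (14.4371,-41.3656)
T_A = V + ((C−V)·d_A)·d_A = V + 26.0220·d_A = (1.2892,-46.7507)
T_B = V + ((C−V)·d_B)·d_B = V + 26.0220·d_B = (17.0161,-27.3936)
sweep = 180° − θ = 122.7309°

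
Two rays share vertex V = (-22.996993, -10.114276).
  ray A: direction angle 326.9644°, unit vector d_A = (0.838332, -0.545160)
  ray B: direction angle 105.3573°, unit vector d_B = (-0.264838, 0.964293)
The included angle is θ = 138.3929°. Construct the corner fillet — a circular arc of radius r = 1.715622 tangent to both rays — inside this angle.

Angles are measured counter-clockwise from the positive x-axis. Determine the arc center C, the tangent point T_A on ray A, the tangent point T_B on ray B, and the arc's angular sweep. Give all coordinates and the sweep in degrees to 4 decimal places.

bisector direction at 36.1609° = (0.807364,0.590054)
center distance |VC| = r/sin(θ/2) = 1.715622/sin(69.1964°) = 1.835275
C = V + |VC|·bis = (-21.5153,-9.0314)
T_A = V + ((C−V)·d_A)·d_A = V + 0.6518·d_A = (-22.4505,-10.4696)
T_B = V + ((C−V)·d_B)·d_B = V + 0.6518·d_B = (-23.1696,-9.4857)
sweep = 180° − θ = 41.6071°

center=(-21.5153,-9.0314) T_A=(-22.4505,-10.4696) T_B=(-23.1696,-9.4857) sweep=41.6071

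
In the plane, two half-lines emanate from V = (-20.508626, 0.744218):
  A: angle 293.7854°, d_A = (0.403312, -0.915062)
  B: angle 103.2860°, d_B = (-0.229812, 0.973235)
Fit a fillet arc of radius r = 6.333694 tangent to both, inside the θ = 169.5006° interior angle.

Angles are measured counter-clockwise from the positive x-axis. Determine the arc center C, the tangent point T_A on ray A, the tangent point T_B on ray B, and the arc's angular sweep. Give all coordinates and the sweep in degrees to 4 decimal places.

center=(-14.4782,2.7662) T_A=(-20.2739,0.2117) T_B=(-20.6424,1.3106) sweep=10.4994

bisector direction at 18.5357° = (0.948126,0.317895)
center distance |VC| = r/sin(θ/2) = 6.333694/sin(84.7503°) = 6.360373
C = V + |VC|·bis = (-14.4782,2.7662)
T_A = V + ((C−V)·d_A)·d_A = V + 0.5820·d_A = (-20.2739,0.2117)
T_B = V + ((C−V)·d_B)·d_B = V + 0.5820·d_B = (-20.6424,1.3106)
sweep = 180° − θ = 10.4994°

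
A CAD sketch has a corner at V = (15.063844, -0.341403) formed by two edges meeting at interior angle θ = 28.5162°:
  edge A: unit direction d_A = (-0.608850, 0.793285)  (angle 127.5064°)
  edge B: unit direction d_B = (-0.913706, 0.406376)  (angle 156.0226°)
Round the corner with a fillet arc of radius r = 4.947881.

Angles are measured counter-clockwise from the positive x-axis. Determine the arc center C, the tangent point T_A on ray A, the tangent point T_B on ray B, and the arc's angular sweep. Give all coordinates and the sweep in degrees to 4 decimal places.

center=(-0.7160,12.0920) T_A=(3.2091,15.1045) T_B=(-2.7267,7.5711) sweep=151.4838

bisector direction at 141.7645° = (-0.785474,0.618895)
center distance |VC| = r/sin(θ/2) = 4.947881/sin(14.2581°) = 20.089629
C = V + |VC|·bis = (-0.7160,12.0920)
T_A = V + ((C−V)·d_A)·d_A = V + 19.4708·d_A = (3.2091,15.1045)
T_B = V + ((C−V)·d_B)·d_B = V + 19.4708·d_B = (-2.7267,7.5711)
sweep = 180° − θ = 151.4838°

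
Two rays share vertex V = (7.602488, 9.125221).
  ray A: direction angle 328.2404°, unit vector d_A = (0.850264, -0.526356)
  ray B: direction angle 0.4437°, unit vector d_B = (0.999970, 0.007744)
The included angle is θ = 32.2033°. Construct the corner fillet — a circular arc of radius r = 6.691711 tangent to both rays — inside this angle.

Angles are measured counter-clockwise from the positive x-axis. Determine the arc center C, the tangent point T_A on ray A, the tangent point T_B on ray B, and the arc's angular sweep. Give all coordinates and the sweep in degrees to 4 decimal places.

bisector direction at 344.3421° = (0.962890,-0.269894)
center distance |VC| = r/sin(θ/2) = 6.691711/sin(16.1016°) = 24.127984
C = V + |VC|·bis = (30.8351,2.6132)
T_A = V + ((C−V)·d_A)·d_A = V + 23.1815·d_A = (27.3129,-3.0765)
T_B = V + ((C−V)·d_B)·d_B = V + 23.1815·d_B = (30.7833,9.3047)
sweep = 180° − θ = 147.7967°

center=(30.8351,2.6132) T_A=(27.3129,-3.0765) T_B=(30.7833,9.3047) sweep=147.7967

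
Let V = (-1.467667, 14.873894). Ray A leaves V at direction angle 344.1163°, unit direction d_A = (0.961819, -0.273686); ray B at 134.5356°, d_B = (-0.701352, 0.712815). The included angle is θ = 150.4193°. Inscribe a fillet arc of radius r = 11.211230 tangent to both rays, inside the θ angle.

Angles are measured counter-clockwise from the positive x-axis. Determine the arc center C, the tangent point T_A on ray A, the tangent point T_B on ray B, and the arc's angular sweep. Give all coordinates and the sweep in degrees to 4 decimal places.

center=(4.4478,24.8469) T_A=(1.3794,14.0638) T_B=(-3.5438,16.9839) sweep=29.5807

bisector direction at 59.3260° = (0.510153,0.860083)
center distance |VC| = r/sin(θ/2) = 11.211230/sin(75.2096°) = 11.595428
C = V + |VC|·bis = (4.4478,24.8469)
T_A = V + ((C−V)·d_A)·d_A = V + 2.9601·d_A = (1.3794,14.0638)
T_B = V + ((C−V)·d_B)·d_B = V + 2.9601·d_B = (-3.5438,16.9839)
sweep = 180° − θ = 29.5807°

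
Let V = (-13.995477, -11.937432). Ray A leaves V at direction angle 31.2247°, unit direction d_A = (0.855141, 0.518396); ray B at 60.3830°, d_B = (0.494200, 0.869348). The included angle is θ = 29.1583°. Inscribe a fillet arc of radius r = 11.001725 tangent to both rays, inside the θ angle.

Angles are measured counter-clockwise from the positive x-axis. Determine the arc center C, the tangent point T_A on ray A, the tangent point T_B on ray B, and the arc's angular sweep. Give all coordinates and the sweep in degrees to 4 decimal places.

bisector direction at 45.8039° = (0.697117,0.716957)
center distance |VC| = r/sin(θ/2) = 11.001725/sin(14.5792°) = 43.706689
C = V + |VC|·bis = (16.4732,19.3984)
T_A = V + ((C−V)·d_A)·d_A = V + 42.2994·d_A = (22.1764,9.9904)
T_B = V + ((C−V)·d_B)·d_B = V + 42.2994·d_B = (6.9089,24.8355)
sweep = 180° − θ = 150.8417°

center=(16.4732,19.3984) T_A=(22.1764,9.9904) T_B=(6.9089,24.8355) sweep=150.8417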